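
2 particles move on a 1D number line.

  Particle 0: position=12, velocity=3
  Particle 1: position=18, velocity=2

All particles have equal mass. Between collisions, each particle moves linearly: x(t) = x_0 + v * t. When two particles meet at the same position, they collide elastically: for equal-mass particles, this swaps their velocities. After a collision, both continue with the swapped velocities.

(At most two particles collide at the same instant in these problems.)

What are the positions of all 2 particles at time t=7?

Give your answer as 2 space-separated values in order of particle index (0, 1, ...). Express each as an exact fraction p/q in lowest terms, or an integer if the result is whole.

Answer: 32 33

Derivation:
Collision at t=6: particles 0 and 1 swap velocities; positions: p0=30 p1=30; velocities now: v0=2 v1=3
Advance to t=7 (no further collisions before then); velocities: v0=2 v1=3; positions = 32 33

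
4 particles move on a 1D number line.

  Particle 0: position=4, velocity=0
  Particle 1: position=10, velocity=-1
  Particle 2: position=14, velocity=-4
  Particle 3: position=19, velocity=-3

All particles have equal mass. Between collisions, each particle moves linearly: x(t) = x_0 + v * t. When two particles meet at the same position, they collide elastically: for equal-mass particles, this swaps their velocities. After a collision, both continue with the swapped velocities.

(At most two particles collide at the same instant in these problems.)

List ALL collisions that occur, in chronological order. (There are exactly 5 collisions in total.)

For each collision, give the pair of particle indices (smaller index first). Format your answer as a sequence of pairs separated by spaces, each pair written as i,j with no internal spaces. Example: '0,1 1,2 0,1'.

Collision at t=4/3: particles 1 and 2 swap velocities; positions: p0=4 p1=26/3 p2=26/3 p3=15; velocities now: v0=0 v1=-4 v2=-1 v3=-3
Collision at t=5/2: particles 0 and 1 swap velocities; positions: p0=4 p1=4 p2=15/2 p3=23/2; velocities now: v0=-4 v1=0 v2=-1 v3=-3
Collision at t=9/2: particles 2 and 3 swap velocities; positions: p0=-4 p1=4 p2=11/2 p3=11/2; velocities now: v0=-4 v1=0 v2=-3 v3=-1
Collision at t=5: particles 1 and 2 swap velocities; positions: p0=-6 p1=4 p2=4 p3=5; velocities now: v0=-4 v1=-3 v2=0 v3=-1
Collision at t=6: particles 2 and 3 swap velocities; positions: p0=-10 p1=1 p2=4 p3=4; velocities now: v0=-4 v1=-3 v2=-1 v3=0

Answer: 1,2 0,1 2,3 1,2 2,3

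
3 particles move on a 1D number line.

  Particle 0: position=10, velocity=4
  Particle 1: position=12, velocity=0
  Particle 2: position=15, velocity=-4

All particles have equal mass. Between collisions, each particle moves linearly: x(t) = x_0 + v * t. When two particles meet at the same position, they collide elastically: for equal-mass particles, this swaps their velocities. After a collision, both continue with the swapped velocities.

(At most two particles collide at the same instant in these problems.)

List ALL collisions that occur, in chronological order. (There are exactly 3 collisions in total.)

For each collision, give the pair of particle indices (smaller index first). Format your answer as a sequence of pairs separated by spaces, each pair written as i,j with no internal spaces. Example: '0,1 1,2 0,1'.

Collision at t=1/2: particles 0 and 1 swap velocities; positions: p0=12 p1=12 p2=13; velocities now: v0=0 v1=4 v2=-4
Collision at t=5/8: particles 1 and 2 swap velocities; positions: p0=12 p1=25/2 p2=25/2; velocities now: v0=0 v1=-4 v2=4
Collision at t=3/4: particles 0 and 1 swap velocities; positions: p0=12 p1=12 p2=13; velocities now: v0=-4 v1=0 v2=4

Answer: 0,1 1,2 0,1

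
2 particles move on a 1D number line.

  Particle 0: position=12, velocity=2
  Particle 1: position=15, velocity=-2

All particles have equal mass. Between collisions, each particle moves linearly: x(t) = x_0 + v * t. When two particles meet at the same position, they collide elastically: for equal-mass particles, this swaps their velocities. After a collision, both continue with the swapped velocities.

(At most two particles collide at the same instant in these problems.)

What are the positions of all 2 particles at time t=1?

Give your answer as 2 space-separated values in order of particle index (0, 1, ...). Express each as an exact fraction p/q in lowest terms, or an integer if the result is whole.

Collision at t=3/4: particles 0 and 1 swap velocities; positions: p0=27/2 p1=27/2; velocities now: v0=-2 v1=2
Advance to t=1 (no further collisions before then); velocities: v0=-2 v1=2; positions = 13 14

Answer: 13 14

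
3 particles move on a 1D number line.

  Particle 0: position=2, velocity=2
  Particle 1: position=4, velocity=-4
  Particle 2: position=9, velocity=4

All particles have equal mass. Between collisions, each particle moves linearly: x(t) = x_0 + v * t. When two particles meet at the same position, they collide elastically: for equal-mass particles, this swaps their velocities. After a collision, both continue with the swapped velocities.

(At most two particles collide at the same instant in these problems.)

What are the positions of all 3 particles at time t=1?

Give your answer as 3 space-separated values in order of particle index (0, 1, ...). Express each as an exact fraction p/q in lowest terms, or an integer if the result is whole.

Answer: 0 4 13

Derivation:
Collision at t=1/3: particles 0 and 1 swap velocities; positions: p0=8/3 p1=8/3 p2=31/3; velocities now: v0=-4 v1=2 v2=4
Advance to t=1 (no further collisions before then); velocities: v0=-4 v1=2 v2=4; positions = 0 4 13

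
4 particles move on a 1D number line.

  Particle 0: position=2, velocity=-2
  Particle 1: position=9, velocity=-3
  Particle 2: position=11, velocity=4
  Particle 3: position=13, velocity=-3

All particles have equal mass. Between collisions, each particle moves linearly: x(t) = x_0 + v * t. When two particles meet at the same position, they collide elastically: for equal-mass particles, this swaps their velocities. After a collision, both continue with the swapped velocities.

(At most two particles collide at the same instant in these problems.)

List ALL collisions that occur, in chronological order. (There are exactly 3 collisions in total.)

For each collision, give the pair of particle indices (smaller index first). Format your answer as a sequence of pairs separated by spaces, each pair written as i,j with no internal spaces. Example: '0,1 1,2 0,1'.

Answer: 2,3 0,1 1,2

Derivation:
Collision at t=2/7: particles 2 and 3 swap velocities; positions: p0=10/7 p1=57/7 p2=85/7 p3=85/7; velocities now: v0=-2 v1=-3 v2=-3 v3=4
Collision at t=7: particles 0 and 1 swap velocities; positions: p0=-12 p1=-12 p2=-8 p3=39; velocities now: v0=-3 v1=-2 v2=-3 v3=4
Collision at t=11: particles 1 and 2 swap velocities; positions: p0=-24 p1=-20 p2=-20 p3=55; velocities now: v0=-3 v1=-3 v2=-2 v3=4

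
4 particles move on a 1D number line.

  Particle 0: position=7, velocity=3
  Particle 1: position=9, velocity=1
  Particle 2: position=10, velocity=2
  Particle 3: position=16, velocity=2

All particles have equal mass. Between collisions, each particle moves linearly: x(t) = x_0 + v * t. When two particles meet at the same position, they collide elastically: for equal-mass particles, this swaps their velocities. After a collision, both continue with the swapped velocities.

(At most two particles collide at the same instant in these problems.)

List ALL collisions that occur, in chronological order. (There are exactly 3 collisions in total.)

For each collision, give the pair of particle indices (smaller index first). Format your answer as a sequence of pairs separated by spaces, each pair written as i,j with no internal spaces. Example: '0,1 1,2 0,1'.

Answer: 0,1 1,2 2,3

Derivation:
Collision at t=1: particles 0 and 1 swap velocities; positions: p0=10 p1=10 p2=12 p3=18; velocities now: v0=1 v1=3 v2=2 v3=2
Collision at t=3: particles 1 and 2 swap velocities; positions: p0=12 p1=16 p2=16 p3=22; velocities now: v0=1 v1=2 v2=3 v3=2
Collision at t=9: particles 2 and 3 swap velocities; positions: p0=18 p1=28 p2=34 p3=34; velocities now: v0=1 v1=2 v2=2 v3=3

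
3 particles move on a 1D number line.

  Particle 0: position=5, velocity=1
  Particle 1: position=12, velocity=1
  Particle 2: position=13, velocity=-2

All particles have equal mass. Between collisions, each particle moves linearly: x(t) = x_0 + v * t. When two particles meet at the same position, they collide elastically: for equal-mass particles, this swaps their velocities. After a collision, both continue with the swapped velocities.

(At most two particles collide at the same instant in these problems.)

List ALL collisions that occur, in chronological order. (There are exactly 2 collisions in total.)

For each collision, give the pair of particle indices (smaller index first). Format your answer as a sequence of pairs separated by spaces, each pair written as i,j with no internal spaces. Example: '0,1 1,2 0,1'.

Collision at t=1/3: particles 1 and 2 swap velocities; positions: p0=16/3 p1=37/3 p2=37/3; velocities now: v0=1 v1=-2 v2=1
Collision at t=8/3: particles 0 and 1 swap velocities; positions: p0=23/3 p1=23/3 p2=44/3; velocities now: v0=-2 v1=1 v2=1

Answer: 1,2 0,1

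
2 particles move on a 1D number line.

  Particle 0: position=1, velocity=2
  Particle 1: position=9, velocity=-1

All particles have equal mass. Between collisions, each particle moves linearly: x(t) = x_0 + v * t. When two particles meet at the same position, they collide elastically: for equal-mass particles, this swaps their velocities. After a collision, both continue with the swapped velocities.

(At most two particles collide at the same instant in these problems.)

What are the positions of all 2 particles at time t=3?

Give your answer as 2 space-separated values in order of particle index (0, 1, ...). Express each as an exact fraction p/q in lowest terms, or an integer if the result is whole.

Collision at t=8/3: particles 0 and 1 swap velocities; positions: p0=19/3 p1=19/3; velocities now: v0=-1 v1=2
Advance to t=3 (no further collisions before then); velocities: v0=-1 v1=2; positions = 6 7

Answer: 6 7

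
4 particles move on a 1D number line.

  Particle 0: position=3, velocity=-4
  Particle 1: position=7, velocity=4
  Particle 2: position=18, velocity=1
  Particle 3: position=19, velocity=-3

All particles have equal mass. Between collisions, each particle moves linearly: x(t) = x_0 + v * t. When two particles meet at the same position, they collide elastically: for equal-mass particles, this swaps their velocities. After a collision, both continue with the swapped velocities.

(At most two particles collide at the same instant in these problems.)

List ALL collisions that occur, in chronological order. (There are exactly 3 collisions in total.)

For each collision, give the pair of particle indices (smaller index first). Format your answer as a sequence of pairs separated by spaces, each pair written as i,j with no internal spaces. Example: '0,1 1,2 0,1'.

Collision at t=1/4: particles 2 and 3 swap velocities; positions: p0=2 p1=8 p2=73/4 p3=73/4; velocities now: v0=-4 v1=4 v2=-3 v3=1
Collision at t=12/7: particles 1 and 2 swap velocities; positions: p0=-27/7 p1=97/7 p2=97/7 p3=138/7; velocities now: v0=-4 v1=-3 v2=4 v3=1
Collision at t=11/3: particles 2 and 3 swap velocities; positions: p0=-35/3 p1=8 p2=65/3 p3=65/3; velocities now: v0=-4 v1=-3 v2=1 v3=4

Answer: 2,3 1,2 2,3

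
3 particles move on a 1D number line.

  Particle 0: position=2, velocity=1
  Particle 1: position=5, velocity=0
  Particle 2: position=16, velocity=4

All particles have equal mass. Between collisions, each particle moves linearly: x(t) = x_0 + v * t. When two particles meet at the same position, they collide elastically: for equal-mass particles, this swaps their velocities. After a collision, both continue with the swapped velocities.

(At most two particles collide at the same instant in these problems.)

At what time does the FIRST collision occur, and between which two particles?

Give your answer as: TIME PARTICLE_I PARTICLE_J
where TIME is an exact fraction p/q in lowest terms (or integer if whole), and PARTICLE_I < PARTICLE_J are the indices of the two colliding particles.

Answer: 3 0 1

Derivation:
Pair (0,1): pos 2,5 vel 1,0 -> gap=3, closing at 1/unit, collide at t=3
Pair (1,2): pos 5,16 vel 0,4 -> not approaching (rel speed -4 <= 0)
Earliest collision: t=3 between 0 and 1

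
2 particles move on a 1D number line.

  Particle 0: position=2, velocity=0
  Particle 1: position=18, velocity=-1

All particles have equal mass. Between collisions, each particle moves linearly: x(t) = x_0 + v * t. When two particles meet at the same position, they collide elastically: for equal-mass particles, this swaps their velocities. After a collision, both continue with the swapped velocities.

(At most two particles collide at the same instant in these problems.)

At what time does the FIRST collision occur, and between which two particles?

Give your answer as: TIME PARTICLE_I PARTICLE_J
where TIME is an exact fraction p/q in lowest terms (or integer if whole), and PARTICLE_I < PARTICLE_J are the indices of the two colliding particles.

Pair (0,1): pos 2,18 vel 0,-1 -> gap=16, closing at 1/unit, collide at t=16
Earliest collision: t=16 between 0 and 1

Answer: 16 0 1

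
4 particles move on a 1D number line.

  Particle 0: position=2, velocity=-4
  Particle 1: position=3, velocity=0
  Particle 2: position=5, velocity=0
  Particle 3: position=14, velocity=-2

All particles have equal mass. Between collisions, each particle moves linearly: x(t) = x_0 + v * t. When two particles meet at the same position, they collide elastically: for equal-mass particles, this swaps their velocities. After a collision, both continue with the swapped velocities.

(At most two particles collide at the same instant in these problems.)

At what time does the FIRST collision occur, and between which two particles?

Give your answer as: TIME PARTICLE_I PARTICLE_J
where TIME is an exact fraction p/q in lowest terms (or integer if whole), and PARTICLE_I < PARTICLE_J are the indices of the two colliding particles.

Answer: 9/2 2 3

Derivation:
Pair (0,1): pos 2,3 vel -4,0 -> not approaching (rel speed -4 <= 0)
Pair (1,2): pos 3,5 vel 0,0 -> not approaching (rel speed 0 <= 0)
Pair (2,3): pos 5,14 vel 0,-2 -> gap=9, closing at 2/unit, collide at t=9/2
Earliest collision: t=9/2 between 2 and 3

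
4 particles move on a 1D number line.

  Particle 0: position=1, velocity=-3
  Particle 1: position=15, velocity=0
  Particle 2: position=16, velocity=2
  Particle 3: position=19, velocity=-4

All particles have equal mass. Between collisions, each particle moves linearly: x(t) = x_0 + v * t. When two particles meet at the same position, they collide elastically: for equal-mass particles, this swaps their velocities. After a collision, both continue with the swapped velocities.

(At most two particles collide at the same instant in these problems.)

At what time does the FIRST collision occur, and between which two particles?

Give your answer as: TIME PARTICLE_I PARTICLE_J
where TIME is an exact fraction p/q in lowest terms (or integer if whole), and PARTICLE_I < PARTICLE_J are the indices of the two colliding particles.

Pair (0,1): pos 1,15 vel -3,0 -> not approaching (rel speed -3 <= 0)
Pair (1,2): pos 15,16 vel 0,2 -> not approaching (rel speed -2 <= 0)
Pair (2,3): pos 16,19 vel 2,-4 -> gap=3, closing at 6/unit, collide at t=1/2
Earliest collision: t=1/2 between 2 and 3

Answer: 1/2 2 3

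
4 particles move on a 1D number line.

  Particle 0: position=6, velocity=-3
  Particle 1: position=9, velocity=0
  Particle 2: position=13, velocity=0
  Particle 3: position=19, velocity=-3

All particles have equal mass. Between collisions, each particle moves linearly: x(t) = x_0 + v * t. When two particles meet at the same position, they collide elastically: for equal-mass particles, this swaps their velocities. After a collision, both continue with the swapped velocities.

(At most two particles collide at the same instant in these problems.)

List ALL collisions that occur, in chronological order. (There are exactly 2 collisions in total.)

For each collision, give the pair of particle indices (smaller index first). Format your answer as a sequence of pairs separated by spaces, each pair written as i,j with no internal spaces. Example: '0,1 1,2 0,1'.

Collision at t=2: particles 2 and 3 swap velocities; positions: p0=0 p1=9 p2=13 p3=13; velocities now: v0=-3 v1=0 v2=-3 v3=0
Collision at t=10/3: particles 1 and 2 swap velocities; positions: p0=-4 p1=9 p2=9 p3=13; velocities now: v0=-3 v1=-3 v2=0 v3=0

Answer: 2,3 1,2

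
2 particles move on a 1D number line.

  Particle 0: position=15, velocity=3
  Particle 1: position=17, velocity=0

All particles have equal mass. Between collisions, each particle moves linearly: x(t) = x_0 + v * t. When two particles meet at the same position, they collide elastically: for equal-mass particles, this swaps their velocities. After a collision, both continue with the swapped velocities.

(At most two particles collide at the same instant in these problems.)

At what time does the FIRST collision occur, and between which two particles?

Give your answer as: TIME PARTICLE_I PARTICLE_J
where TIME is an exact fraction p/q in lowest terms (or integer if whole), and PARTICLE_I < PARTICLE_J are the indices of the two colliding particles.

Pair (0,1): pos 15,17 vel 3,0 -> gap=2, closing at 3/unit, collide at t=2/3
Earliest collision: t=2/3 between 0 and 1

Answer: 2/3 0 1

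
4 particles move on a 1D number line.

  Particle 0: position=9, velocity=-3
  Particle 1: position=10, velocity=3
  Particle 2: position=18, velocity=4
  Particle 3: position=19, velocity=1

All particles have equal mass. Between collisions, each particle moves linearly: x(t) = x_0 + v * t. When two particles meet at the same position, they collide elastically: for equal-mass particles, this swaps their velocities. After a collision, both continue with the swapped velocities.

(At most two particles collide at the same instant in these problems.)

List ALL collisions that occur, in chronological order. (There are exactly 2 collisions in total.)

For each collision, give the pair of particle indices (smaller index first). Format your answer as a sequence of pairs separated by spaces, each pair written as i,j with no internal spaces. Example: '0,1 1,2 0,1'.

Answer: 2,3 1,2

Derivation:
Collision at t=1/3: particles 2 and 3 swap velocities; positions: p0=8 p1=11 p2=58/3 p3=58/3; velocities now: v0=-3 v1=3 v2=1 v3=4
Collision at t=9/2: particles 1 and 2 swap velocities; positions: p0=-9/2 p1=47/2 p2=47/2 p3=36; velocities now: v0=-3 v1=1 v2=3 v3=4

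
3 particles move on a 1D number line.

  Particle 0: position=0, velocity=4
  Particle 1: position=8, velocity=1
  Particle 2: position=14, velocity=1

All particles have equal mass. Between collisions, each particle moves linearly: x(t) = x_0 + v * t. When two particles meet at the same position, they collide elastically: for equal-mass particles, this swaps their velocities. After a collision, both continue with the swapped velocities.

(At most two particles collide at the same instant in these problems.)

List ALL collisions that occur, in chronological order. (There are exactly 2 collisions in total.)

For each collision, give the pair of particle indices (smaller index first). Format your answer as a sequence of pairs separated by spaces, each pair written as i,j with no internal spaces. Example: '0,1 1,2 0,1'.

Answer: 0,1 1,2

Derivation:
Collision at t=8/3: particles 0 and 1 swap velocities; positions: p0=32/3 p1=32/3 p2=50/3; velocities now: v0=1 v1=4 v2=1
Collision at t=14/3: particles 1 and 2 swap velocities; positions: p0=38/3 p1=56/3 p2=56/3; velocities now: v0=1 v1=1 v2=4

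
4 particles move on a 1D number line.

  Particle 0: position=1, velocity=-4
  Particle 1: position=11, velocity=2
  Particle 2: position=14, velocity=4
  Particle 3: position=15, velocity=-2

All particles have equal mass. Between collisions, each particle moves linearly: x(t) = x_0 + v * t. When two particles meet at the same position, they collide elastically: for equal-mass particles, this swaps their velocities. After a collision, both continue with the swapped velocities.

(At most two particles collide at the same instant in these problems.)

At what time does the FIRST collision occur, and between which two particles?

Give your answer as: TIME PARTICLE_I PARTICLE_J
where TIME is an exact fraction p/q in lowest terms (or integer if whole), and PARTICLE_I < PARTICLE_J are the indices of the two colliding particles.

Answer: 1/6 2 3

Derivation:
Pair (0,1): pos 1,11 vel -4,2 -> not approaching (rel speed -6 <= 0)
Pair (1,2): pos 11,14 vel 2,4 -> not approaching (rel speed -2 <= 0)
Pair (2,3): pos 14,15 vel 4,-2 -> gap=1, closing at 6/unit, collide at t=1/6
Earliest collision: t=1/6 between 2 and 3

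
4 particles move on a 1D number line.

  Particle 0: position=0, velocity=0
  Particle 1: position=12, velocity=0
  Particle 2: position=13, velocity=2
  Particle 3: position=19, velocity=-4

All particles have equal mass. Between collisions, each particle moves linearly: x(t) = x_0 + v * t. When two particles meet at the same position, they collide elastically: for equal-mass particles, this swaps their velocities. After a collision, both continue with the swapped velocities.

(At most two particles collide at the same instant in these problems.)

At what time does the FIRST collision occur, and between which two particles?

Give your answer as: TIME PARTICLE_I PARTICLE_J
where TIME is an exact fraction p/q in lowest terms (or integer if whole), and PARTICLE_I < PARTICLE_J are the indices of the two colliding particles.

Pair (0,1): pos 0,12 vel 0,0 -> not approaching (rel speed 0 <= 0)
Pair (1,2): pos 12,13 vel 0,2 -> not approaching (rel speed -2 <= 0)
Pair (2,3): pos 13,19 vel 2,-4 -> gap=6, closing at 6/unit, collide at t=1
Earliest collision: t=1 between 2 and 3

Answer: 1 2 3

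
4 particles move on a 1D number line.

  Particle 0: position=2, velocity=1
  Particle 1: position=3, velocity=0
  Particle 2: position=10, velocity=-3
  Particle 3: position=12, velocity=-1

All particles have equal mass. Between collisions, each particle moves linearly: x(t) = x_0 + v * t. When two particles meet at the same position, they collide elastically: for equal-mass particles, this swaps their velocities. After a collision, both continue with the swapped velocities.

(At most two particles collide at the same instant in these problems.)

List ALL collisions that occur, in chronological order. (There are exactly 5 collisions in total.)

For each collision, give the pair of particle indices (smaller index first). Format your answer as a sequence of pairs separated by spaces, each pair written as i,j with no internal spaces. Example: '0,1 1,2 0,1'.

Collision at t=1: particles 0 and 1 swap velocities; positions: p0=3 p1=3 p2=7 p3=11; velocities now: v0=0 v1=1 v2=-3 v3=-1
Collision at t=2: particles 1 and 2 swap velocities; positions: p0=3 p1=4 p2=4 p3=10; velocities now: v0=0 v1=-3 v2=1 v3=-1
Collision at t=7/3: particles 0 and 1 swap velocities; positions: p0=3 p1=3 p2=13/3 p3=29/3; velocities now: v0=-3 v1=0 v2=1 v3=-1
Collision at t=5: particles 2 and 3 swap velocities; positions: p0=-5 p1=3 p2=7 p3=7; velocities now: v0=-3 v1=0 v2=-1 v3=1
Collision at t=9: particles 1 and 2 swap velocities; positions: p0=-17 p1=3 p2=3 p3=11; velocities now: v0=-3 v1=-1 v2=0 v3=1

Answer: 0,1 1,2 0,1 2,3 1,2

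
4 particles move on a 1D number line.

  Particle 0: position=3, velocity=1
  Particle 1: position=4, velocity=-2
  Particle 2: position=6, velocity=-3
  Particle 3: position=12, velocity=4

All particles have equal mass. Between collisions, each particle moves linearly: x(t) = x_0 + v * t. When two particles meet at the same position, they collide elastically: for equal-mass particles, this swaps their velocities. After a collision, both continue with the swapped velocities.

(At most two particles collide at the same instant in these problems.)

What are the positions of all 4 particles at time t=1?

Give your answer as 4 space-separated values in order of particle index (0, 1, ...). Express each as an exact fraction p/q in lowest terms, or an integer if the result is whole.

Answer: 2 3 4 16

Derivation:
Collision at t=1/3: particles 0 and 1 swap velocities; positions: p0=10/3 p1=10/3 p2=5 p3=40/3; velocities now: v0=-2 v1=1 v2=-3 v3=4
Collision at t=3/4: particles 1 and 2 swap velocities; positions: p0=5/2 p1=15/4 p2=15/4 p3=15; velocities now: v0=-2 v1=-3 v2=1 v3=4
Advance to t=1 (no further collisions before then); velocities: v0=-2 v1=-3 v2=1 v3=4; positions = 2 3 4 16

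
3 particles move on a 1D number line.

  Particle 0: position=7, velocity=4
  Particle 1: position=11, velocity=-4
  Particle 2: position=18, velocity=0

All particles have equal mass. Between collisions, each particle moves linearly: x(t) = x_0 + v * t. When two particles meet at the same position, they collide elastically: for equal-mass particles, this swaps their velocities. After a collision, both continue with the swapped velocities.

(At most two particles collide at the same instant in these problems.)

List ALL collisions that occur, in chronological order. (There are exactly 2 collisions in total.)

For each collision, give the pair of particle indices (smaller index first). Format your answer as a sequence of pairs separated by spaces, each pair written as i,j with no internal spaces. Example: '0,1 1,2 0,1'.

Answer: 0,1 1,2

Derivation:
Collision at t=1/2: particles 0 and 1 swap velocities; positions: p0=9 p1=9 p2=18; velocities now: v0=-4 v1=4 v2=0
Collision at t=11/4: particles 1 and 2 swap velocities; positions: p0=0 p1=18 p2=18; velocities now: v0=-4 v1=0 v2=4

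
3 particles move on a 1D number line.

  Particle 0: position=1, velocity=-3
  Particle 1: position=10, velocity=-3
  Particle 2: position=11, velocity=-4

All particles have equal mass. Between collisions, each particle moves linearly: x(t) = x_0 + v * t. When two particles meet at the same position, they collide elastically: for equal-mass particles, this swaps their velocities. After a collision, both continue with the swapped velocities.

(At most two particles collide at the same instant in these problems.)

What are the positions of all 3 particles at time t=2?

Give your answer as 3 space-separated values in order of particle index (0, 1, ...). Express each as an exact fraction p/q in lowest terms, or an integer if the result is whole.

Answer: -5 3 4

Derivation:
Collision at t=1: particles 1 and 2 swap velocities; positions: p0=-2 p1=7 p2=7; velocities now: v0=-3 v1=-4 v2=-3
Advance to t=2 (no further collisions before then); velocities: v0=-3 v1=-4 v2=-3; positions = -5 3 4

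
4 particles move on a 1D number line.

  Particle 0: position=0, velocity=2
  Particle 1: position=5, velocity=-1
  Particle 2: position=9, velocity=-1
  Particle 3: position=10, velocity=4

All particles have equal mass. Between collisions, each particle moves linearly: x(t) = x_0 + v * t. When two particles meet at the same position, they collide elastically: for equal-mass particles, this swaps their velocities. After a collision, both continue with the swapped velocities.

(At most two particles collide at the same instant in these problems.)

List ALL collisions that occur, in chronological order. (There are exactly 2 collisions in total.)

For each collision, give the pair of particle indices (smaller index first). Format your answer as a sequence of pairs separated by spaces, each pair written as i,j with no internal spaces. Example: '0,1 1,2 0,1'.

Answer: 0,1 1,2

Derivation:
Collision at t=5/3: particles 0 and 1 swap velocities; positions: p0=10/3 p1=10/3 p2=22/3 p3=50/3; velocities now: v0=-1 v1=2 v2=-1 v3=4
Collision at t=3: particles 1 and 2 swap velocities; positions: p0=2 p1=6 p2=6 p3=22; velocities now: v0=-1 v1=-1 v2=2 v3=4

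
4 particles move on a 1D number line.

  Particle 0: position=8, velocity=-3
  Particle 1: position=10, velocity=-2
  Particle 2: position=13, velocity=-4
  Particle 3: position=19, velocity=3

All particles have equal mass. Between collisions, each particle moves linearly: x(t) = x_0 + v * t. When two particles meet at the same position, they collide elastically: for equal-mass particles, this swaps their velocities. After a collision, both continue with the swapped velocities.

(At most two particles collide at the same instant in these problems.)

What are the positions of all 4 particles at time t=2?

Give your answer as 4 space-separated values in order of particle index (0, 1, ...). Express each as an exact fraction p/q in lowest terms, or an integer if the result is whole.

Answer: 2 5 6 25

Derivation:
Collision at t=3/2: particles 1 and 2 swap velocities; positions: p0=7/2 p1=7 p2=7 p3=47/2; velocities now: v0=-3 v1=-4 v2=-2 v3=3
Advance to t=2 (no further collisions before then); velocities: v0=-3 v1=-4 v2=-2 v3=3; positions = 2 5 6 25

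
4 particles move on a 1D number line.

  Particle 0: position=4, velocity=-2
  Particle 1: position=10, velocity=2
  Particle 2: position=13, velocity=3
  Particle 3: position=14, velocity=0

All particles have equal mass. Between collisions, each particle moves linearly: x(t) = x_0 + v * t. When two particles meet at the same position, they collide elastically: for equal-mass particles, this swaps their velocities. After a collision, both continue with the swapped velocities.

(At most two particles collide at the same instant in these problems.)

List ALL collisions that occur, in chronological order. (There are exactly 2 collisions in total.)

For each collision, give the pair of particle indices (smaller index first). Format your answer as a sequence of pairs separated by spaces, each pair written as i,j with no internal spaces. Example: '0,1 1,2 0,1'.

Answer: 2,3 1,2

Derivation:
Collision at t=1/3: particles 2 and 3 swap velocities; positions: p0=10/3 p1=32/3 p2=14 p3=14; velocities now: v0=-2 v1=2 v2=0 v3=3
Collision at t=2: particles 1 and 2 swap velocities; positions: p0=0 p1=14 p2=14 p3=19; velocities now: v0=-2 v1=0 v2=2 v3=3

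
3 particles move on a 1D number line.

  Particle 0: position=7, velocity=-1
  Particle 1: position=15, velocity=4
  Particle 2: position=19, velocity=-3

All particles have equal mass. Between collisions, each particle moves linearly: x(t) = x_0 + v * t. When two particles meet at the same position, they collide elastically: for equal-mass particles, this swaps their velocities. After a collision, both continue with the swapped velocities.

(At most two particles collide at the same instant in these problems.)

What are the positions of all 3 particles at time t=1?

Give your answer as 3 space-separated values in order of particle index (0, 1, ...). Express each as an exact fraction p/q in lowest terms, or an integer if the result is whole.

Collision at t=4/7: particles 1 and 2 swap velocities; positions: p0=45/7 p1=121/7 p2=121/7; velocities now: v0=-1 v1=-3 v2=4
Advance to t=1 (no further collisions before then); velocities: v0=-1 v1=-3 v2=4; positions = 6 16 19

Answer: 6 16 19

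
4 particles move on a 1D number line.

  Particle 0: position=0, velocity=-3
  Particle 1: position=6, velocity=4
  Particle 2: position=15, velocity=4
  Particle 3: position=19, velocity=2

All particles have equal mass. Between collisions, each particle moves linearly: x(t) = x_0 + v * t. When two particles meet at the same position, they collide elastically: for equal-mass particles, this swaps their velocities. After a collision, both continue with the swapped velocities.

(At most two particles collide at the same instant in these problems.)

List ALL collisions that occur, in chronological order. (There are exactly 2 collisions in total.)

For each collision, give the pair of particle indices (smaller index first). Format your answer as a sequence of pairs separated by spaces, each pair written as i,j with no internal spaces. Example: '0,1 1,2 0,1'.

Answer: 2,3 1,2

Derivation:
Collision at t=2: particles 2 and 3 swap velocities; positions: p0=-6 p1=14 p2=23 p3=23; velocities now: v0=-3 v1=4 v2=2 v3=4
Collision at t=13/2: particles 1 and 2 swap velocities; positions: p0=-39/2 p1=32 p2=32 p3=41; velocities now: v0=-3 v1=2 v2=4 v3=4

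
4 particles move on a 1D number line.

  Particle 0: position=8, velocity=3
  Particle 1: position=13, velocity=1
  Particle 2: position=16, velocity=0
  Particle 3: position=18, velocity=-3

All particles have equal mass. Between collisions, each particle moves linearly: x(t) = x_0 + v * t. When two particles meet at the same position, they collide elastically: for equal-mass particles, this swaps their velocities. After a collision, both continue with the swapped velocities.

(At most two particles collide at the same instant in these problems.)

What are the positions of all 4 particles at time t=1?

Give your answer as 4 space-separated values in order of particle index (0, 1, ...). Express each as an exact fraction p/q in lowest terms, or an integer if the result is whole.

Answer: 11 14 15 16

Derivation:
Collision at t=2/3: particles 2 and 3 swap velocities; positions: p0=10 p1=41/3 p2=16 p3=16; velocities now: v0=3 v1=1 v2=-3 v3=0
Advance to t=1 (no further collisions before then); velocities: v0=3 v1=1 v2=-3 v3=0; positions = 11 14 15 16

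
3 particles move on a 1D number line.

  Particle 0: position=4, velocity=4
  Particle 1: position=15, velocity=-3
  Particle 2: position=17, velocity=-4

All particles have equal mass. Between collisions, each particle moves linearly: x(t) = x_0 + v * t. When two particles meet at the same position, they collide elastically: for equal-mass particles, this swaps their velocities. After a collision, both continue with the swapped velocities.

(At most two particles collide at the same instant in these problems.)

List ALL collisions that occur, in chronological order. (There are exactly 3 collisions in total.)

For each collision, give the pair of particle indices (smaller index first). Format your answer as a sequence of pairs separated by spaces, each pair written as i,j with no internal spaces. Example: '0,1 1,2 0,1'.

Collision at t=11/7: particles 0 and 1 swap velocities; positions: p0=72/7 p1=72/7 p2=75/7; velocities now: v0=-3 v1=4 v2=-4
Collision at t=13/8: particles 1 and 2 swap velocities; positions: p0=81/8 p1=21/2 p2=21/2; velocities now: v0=-3 v1=-4 v2=4
Collision at t=2: particles 0 and 1 swap velocities; positions: p0=9 p1=9 p2=12; velocities now: v0=-4 v1=-3 v2=4

Answer: 0,1 1,2 0,1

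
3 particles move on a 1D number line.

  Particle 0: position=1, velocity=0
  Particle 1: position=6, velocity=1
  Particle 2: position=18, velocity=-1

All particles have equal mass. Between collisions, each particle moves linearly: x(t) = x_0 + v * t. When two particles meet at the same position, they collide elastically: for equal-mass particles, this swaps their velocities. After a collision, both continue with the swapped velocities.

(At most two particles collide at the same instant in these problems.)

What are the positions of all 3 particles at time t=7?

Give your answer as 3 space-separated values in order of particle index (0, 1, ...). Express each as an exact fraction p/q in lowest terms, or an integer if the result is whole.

Answer: 1 11 13

Derivation:
Collision at t=6: particles 1 and 2 swap velocities; positions: p0=1 p1=12 p2=12; velocities now: v0=0 v1=-1 v2=1
Advance to t=7 (no further collisions before then); velocities: v0=0 v1=-1 v2=1; positions = 1 11 13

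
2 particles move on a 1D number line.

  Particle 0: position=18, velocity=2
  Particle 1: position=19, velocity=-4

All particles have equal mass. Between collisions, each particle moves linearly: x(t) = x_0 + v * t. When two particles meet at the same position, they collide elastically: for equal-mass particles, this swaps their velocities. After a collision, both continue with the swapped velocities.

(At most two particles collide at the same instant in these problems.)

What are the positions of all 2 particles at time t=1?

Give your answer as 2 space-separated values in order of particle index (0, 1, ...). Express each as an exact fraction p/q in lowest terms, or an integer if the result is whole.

Collision at t=1/6: particles 0 and 1 swap velocities; positions: p0=55/3 p1=55/3; velocities now: v0=-4 v1=2
Advance to t=1 (no further collisions before then); velocities: v0=-4 v1=2; positions = 15 20

Answer: 15 20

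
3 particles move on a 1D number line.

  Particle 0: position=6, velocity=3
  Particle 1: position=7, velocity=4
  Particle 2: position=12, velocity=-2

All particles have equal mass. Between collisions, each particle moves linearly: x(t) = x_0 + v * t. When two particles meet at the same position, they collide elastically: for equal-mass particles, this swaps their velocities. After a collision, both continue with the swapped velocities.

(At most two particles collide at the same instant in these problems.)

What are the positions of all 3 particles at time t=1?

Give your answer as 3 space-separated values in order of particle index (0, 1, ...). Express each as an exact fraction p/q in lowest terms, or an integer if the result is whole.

Collision at t=5/6: particles 1 and 2 swap velocities; positions: p0=17/2 p1=31/3 p2=31/3; velocities now: v0=3 v1=-2 v2=4
Advance to t=1 (no further collisions before then); velocities: v0=3 v1=-2 v2=4; positions = 9 10 11

Answer: 9 10 11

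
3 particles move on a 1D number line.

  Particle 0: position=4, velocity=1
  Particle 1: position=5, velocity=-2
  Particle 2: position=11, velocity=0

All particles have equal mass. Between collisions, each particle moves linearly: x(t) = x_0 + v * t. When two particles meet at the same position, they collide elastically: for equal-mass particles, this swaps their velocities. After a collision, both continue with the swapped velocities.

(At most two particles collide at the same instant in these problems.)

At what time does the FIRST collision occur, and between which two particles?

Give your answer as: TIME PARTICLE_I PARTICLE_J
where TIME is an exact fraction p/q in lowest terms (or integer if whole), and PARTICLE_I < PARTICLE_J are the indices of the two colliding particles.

Pair (0,1): pos 4,5 vel 1,-2 -> gap=1, closing at 3/unit, collide at t=1/3
Pair (1,2): pos 5,11 vel -2,0 -> not approaching (rel speed -2 <= 0)
Earliest collision: t=1/3 between 0 and 1

Answer: 1/3 0 1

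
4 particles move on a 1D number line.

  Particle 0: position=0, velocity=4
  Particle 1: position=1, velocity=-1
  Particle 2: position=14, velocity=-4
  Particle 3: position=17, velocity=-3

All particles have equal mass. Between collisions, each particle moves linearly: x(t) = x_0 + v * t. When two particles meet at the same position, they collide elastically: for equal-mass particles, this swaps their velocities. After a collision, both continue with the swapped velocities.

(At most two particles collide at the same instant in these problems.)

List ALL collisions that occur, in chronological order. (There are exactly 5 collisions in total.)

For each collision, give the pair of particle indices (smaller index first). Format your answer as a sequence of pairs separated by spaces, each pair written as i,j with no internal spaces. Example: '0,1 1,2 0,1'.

Answer: 0,1 1,2 2,3 0,1 1,2

Derivation:
Collision at t=1/5: particles 0 and 1 swap velocities; positions: p0=4/5 p1=4/5 p2=66/5 p3=82/5; velocities now: v0=-1 v1=4 v2=-4 v3=-3
Collision at t=7/4: particles 1 and 2 swap velocities; positions: p0=-3/4 p1=7 p2=7 p3=47/4; velocities now: v0=-1 v1=-4 v2=4 v3=-3
Collision at t=17/7: particles 2 and 3 swap velocities; positions: p0=-10/7 p1=30/7 p2=68/7 p3=68/7; velocities now: v0=-1 v1=-4 v2=-3 v3=4
Collision at t=13/3: particles 0 and 1 swap velocities; positions: p0=-10/3 p1=-10/3 p2=4 p3=52/3; velocities now: v0=-4 v1=-1 v2=-3 v3=4
Collision at t=8: particles 1 and 2 swap velocities; positions: p0=-18 p1=-7 p2=-7 p3=32; velocities now: v0=-4 v1=-3 v2=-1 v3=4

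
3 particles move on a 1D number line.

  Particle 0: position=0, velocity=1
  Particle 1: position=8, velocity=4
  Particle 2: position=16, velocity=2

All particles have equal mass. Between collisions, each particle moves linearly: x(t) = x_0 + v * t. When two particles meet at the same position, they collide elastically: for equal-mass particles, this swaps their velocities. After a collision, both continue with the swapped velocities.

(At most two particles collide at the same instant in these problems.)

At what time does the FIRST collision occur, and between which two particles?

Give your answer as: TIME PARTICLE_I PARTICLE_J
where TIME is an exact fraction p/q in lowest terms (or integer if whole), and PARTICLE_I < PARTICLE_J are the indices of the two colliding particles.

Pair (0,1): pos 0,8 vel 1,4 -> not approaching (rel speed -3 <= 0)
Pair (1,2): pos 8,16 vel 4,2 -> gap=8, closing at 2/unit, collide at t=4
Earliest collision: t=4 between 1 and 2

Answer: 4 1 2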